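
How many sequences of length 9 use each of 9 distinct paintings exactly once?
9! = 362880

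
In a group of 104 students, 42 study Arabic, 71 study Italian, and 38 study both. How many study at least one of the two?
|A∪B| = |A| + |B| - |A∩B| = 42 + 71 - 38 = 75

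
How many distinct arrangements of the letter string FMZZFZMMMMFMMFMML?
17! / (1! × 9! × 3! × 4!) = 6806800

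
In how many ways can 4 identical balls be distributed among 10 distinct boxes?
C(4+10-1, 10-1) = C(13, 9) = 715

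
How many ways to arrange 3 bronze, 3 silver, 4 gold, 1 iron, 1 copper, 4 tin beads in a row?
16! / (3! × 3! × 4! × 1! × 1! × 4!) = 1009008000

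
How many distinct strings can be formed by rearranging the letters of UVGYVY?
6! / (1! × 2! × 2! × 1!) = 180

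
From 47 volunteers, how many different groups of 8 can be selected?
C(47,8) = 47!/(8!×39!) = 314457495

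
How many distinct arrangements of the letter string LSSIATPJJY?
10! / (1! × 1! × 1! × 2! × 1! × 1! × 2! × 1!) = 907200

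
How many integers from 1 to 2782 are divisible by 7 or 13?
⌊2782/7⌋ + ⌊2782/13⌋ - ⌊2782/91⌋ = 397 + 214 - 30 = 581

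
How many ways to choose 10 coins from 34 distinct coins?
C(34,10) = 34!/(10!×24!) = 131128140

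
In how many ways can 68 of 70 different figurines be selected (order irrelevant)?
C(70,68) = 70!/(68!×2!) = 2415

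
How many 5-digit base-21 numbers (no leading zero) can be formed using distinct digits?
First digit: 20 choices (nonzero). Then descending: 20 × 20 × 19 × 18 × 17 = 2325600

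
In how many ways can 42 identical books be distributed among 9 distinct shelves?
C(42+9-1, 9-1) = C(50, 8) = 536878650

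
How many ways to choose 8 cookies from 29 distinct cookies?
C(29,8) = 29!/(8!×21!) = 4292145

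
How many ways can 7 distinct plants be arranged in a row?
7! = 5040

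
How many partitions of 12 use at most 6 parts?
By conjugation, equals partitions of 12 into parts ≤ 6. Let r_j(i) = number of partitions of i into parts ≤ j, for i = 0..12. r_1(i) = 1 for all i; r_j(i) = r_{j-1}(i) + r_j(i-j). Rows j = 2..6: ≤2: 1 1 2 2 3 3 4 4 5 5 6 6 7; ≤3: 1 1 2 3 4 5 7 8 10 12 14 16 19; ≤4: 1 1 2 3 5 6 9 11 15 18 23 27 34; ≤5: 1 1 2 3 5 7 10 13 18 23 30 37 47; ≤6: 1 1 2 3 5 7 11 14 20 26 35 44 58. r_6(12) = 58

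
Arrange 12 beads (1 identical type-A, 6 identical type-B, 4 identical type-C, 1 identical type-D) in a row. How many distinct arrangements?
12! / (1! × 6! × 4! × 1!) = 27720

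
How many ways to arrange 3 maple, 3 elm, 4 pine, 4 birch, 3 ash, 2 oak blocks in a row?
19! / (3! × 3! × 4! × 4! × 3! × 2!) = 488864376000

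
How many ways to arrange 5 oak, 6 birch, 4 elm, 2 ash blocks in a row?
17! / (5! × 6! × 4! × 2!) = 85765680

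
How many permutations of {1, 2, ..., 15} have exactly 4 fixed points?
Choose the 4 fixed points C(15,4) = 1365, derange the rest: !11 = Σ_{j=0}^{11} (-1)^j·11!/j! = 39916800 - 39916800 + 19958400 - 6652800 + 1663200 - 332640 + 55440 - 7920 + 990 - 110 + 11 - 1 = 14684570. Product = 1365 × 14684570 = 20044438050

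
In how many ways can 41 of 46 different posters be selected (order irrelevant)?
C(46,41) = 46!/(41!×5!) = 1370754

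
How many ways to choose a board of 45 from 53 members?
C(53,45) = 53!/(45!×8!) = 886322710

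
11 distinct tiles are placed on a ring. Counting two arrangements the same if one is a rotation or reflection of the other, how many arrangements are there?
(11-1)!/2 = 3628800/2 = 1814400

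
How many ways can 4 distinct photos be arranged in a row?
4! = 24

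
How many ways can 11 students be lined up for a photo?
11! = 39916800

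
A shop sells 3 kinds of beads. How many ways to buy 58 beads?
C(58+3-1, 3-1) = C(60, 2) = 1770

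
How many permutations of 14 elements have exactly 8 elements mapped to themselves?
Choose the 8 fixed points C(14,8) = 3003, derange the rest: !6 = Σ_{j=0}^{6} (-1)^j·6!/j! = 720 - 720 + 360 - 120 + 30 - 6 + 1 = 265. Product = 3003 × 265 = 795795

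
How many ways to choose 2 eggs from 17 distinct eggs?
C(17,2) = 17!/(2!×15!) = 136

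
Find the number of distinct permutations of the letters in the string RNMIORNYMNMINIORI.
17! / (4! × 1! × 4! × 3! × 2! × 3!) = 8576568000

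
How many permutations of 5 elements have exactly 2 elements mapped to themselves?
Choose the 2 fixed points C(5,2) = 10, derange the rest: !3 = Σ_{j=0}^{3} (-1)^j·3!/j! = 6 - 6 + 3 - 1 = 2. Product = 10 × 2 = 20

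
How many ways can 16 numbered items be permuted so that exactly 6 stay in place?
Choose the 6 fixed points C(16,6) = 8008, derange the rest: !10 = Σ_{j=0}^{10} (-1)^j·10!/j! = 3628800 - 3628800 + 1814400 - 604800 + 151200 - 30240 + 5040 - 720 + 90 - 10 + 1 = 1334961. Product = 8008 × 1334961 = 10690367688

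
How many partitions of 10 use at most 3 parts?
By conjugation, equals partitions of 10 into parts ≤ 3. Let r_j(i) = number of partitions of i into parts ≤ j, for i = 0..10. r_1(i) = 1 for all i; r_j(i) = r_{j-1}(i) + r_j(i-j). Rows j = 2..3: ≤2: 1 1 2 2 3 3 4 4 5 5 6; ≤3: 1 1 2 3 4 5 7 8 10 12 14. r_3(10) = 14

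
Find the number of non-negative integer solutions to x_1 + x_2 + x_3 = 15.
C(15+3-1, 3-1) = C(17, 2) = 136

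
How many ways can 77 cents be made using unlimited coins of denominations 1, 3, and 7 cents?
Coefficient of x^77 in 1/(1-x^1) · 1/(1-x^3) · 1/(1-x^7). Case on j = number of 7-cent coins (j = 0..11); remainder r = 77 - 7j is made from {1,3} in ⌊r/3⌋+1 ways. r = 77, 70, 63, 56, 49, 42, 35, 28, 21, 14, 7, 0 → 26 + 24 + 22 + 19 + 17 + 15 + 12 + 10 + 8 + 5 + 3 + 1 = 162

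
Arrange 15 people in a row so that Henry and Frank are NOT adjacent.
Total - adjacent = 15! - (15-1)!×2 = 1307674368000 - 174356582400 = 1133317785600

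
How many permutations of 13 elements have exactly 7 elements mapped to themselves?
Choose the 7 fixed points C(13,7) = 1716, derange the rest: !6 = Σ_{j=0}^{6} (-1)^j·6!/j! = 720 - 720 + 360 - 120 + 30 - 6 + 1 = 265. Product = 1716 × 265 = 454740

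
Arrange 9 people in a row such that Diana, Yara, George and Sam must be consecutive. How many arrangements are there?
Treat the 4 as one block: (9-4+1)! × 4! = 720 × 24 = 17280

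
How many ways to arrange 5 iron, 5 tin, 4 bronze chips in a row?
14! / (5! × 5! × 4!) = 252252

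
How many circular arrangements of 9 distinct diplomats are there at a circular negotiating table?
Circular: fix one position, arrange the rest. (9-1)! = 40320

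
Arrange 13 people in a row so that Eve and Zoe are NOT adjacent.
Total - adjacent = 13! - (13-1)!×2 = 6227020800 - 958003200 = 5269017600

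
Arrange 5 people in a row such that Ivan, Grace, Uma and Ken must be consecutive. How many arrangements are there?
Treat the 4 as one block: (5-4+1)! × 4! = 2 × 24 = 48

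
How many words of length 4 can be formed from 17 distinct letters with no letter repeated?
P(17,4) = 17!/(17-4)! = 57120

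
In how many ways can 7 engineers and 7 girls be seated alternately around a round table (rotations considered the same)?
Fix one of the engineers: (7-1)! ways for the remaining engineers, × 7! ways for the girls = 720 × 5040 = 3628800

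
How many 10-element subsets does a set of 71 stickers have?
C(71,10) = 71!/(10!×61!) = 461738052776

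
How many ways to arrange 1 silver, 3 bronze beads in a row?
4! / (1! × 3!) = 4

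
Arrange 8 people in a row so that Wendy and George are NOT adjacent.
Total - adjacent = 8! - (8-1)!×2 = 40320 - 10080 = 30240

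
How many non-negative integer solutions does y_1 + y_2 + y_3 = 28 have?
C(28+3-1, 3-1) = C(30, 2) = 435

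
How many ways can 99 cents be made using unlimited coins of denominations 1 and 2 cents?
Coefficient of x^99 in 1/(1-x^1) · 1/(1-x^2). Use j coins of 2 for j = 0..⌊99/2⌋ = 49, the rest in 1s: 49 + 1 = 50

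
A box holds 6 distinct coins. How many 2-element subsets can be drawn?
C(6,2) = 6!/(2!×4!) = 15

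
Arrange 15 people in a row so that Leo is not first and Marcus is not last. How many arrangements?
By inclusion-exclusion: 15! - 2×(15-1)! + (15-2)! = 1307674368000 - 174356582400 + 6227020800 = 1139544806400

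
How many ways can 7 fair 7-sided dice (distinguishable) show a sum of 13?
Coefficient of x^13 in (x + x² + ... + x^7)^7. By inclusion-exclusion on dice exceeding 7: Σ_j (-1)^j C(7,j)·C(13-1-7j, 6) = C(7,0)·C(12,6) = 1·924 = 924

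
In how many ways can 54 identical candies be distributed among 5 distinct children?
C(54+5-1, 5-1) = C(58, 4) = 424270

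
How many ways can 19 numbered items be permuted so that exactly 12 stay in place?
Choose the 12 fixed points C(19,12) = 50388, derange the rest: !7 = Σ_{j=0}^{7} (-1)^j·7!/j! = 5040 - 5040 + 2520 - 840 + 210 - 42 + 7 - 1 = 1854. Product = 50388 × 1854 = 93419352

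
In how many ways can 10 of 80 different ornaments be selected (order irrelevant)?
C(80,10) = 80!/(10!×70!) = 1646492110120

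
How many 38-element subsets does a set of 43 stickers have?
C(43,38) = 43!/(38!×5!) = 962598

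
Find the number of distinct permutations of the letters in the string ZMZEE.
5! / (1! × 2! × 2!) = 30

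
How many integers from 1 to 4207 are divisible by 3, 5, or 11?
⌊4207/3⌋+⌊4207/5⌋+⌊4207/11⌋ - ⌊4207/15⌋-⌊4207/33⌋-⌊4207/55⌋ + ⌊4207/165⌋ = 1402+841+382 - 280-127-76 + 25 = 2167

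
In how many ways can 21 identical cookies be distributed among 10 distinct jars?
C(21+10-1, 10-1) = C(30, 9) = 14307150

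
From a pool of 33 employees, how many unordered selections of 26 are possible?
C(33,26) = 33!/(26!×7!) = 4272048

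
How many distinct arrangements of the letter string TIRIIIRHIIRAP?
13! / (1! × 3! × 1! × 6! × 1! × 1!) = 1441440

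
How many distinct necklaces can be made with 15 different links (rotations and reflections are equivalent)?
(15-1)!/2 = 87178291200/2 = 43589145600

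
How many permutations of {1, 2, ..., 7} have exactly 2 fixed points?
Choose the 2 fixed points C(7,2) = 21, derange the rest: !5 = Σ_{j=0}^{5} (-1)^j·5!/j! = 120 - 120 + 60 - 20 + 5 - 1 = 44. Product = 21 × 44 = 924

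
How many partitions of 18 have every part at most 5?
Let r_j(i) = number of partitions of i into parts ≤ j, for i = 0..18. r_1(i) = 1 for all i; r_j(i) = r_{j-1}(i) + r_j(i-j). Rows j = 2..5: ≤2: 1 1 2 2 3 3 4 4 5 5 6 6 7 7 8 8 9 9 10; ≤3: 1 1 2 3 4 5 7 8 10 12 14 16 19 21 24 27 30 33 37; ≤4: 1 1 2 3 5 6 9 11 15 18 23 27 34 39 47 54 64 72 84; ≤5: 1 1 2 3 5 7 10 13 18 23 30 37 47 57 70 84 101 119 141. r_5(18) = 141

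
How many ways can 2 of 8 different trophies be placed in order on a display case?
P(8,2) = 8!/(8-2)! = 56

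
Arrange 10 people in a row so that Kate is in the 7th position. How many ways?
Fix one position: (10-1)! = 362880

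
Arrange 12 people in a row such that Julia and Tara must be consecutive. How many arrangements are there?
Treat the 2 as one block: (12-2+1)! × 2! = 39916800 × 2 = 79833600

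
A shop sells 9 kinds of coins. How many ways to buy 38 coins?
C(38+9-1, 9-1) = C(46, 8) = 260932815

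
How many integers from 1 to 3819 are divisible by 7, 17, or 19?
⌊3819/7⌋+⌊3819/17⌋+⌊3819/19⌋ - ⌊3819/119⌋-⌊3819/133⌋-⌊3819/323⌋ + ⌊3819/2261⌋ = 545+224+201 - 32-28-11 + 1 = 900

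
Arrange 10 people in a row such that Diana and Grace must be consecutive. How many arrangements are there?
Treat the 2 as one block: (10-2+1)! × 2! = 362880 × 2 = 725760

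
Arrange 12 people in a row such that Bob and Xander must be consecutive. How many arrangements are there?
Treat the 2 as one block: (12-2+1)! × 2! = 39916800 × 2 = 79833600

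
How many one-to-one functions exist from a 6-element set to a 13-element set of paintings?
P(13,6) = 13!/(13-6)! = 1235520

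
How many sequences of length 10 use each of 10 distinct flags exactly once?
10! = 3628800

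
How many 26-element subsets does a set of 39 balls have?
C(39,26) = 39!/(26!×13!) = 8122425444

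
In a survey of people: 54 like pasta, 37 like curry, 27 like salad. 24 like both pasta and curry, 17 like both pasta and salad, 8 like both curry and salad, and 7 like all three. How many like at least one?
|A∪B∪C| = 54+37+27-24-17-8+7 = 76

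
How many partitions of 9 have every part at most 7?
Let r_j(i) = number of partitions of i into parts ≤ j, for i = 0..9. r_1(i) = 1 for all i; r_j(i) = r_{j-1}(i) + r_j(i-j). Rows j = 2..7: ≤2: 1 1 2 2 3 3 4 4 5 5; ≤3: 1 1 2 3 4 5 7 8 10 12; ≤4: 1 1 2 3 5 6 9 11 15 18; ≤5: 1 1 2 3 5 7 10 13 18 23; ≤6: 1 1 2 3 5 7 11 14 20 26; ≤7: 1 1 2 3 5 7 11 15 21 28. r_7(9) = 28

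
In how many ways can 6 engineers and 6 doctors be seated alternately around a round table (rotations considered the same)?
Fix one of the engineers: (6-1)! ways for the remaining engineers, × 6! ways for the doctors = 120 × 720 = 86400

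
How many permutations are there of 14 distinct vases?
14! = 87178291200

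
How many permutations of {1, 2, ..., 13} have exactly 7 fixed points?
Choose the 7 fixed points C(13,7) = 1716, derange the rest: !6 = Σ_{j=0}^{6} (-1)^j·6!/j! = 720 - 720 + 360 - 120 + 30 - 6 + 1 = 265. Product = 1716 × 265 = 454740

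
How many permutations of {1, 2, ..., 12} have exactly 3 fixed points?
Choose the 3 fixed points C(12,3) = 220, derange the rest: !9 = Σ_{j=0}^{9} (-1)^j·9!/j! = 362880 - 362880 + 181440 - 60480 + 15120 - 3024 + 504 - 72 + 9 - 1 = 133496. Product = 220 × 133496 = 29369120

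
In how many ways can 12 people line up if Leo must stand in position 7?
Fix one position: (12-1)! = 39916800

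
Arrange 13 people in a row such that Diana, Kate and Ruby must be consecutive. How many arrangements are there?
Treat the 3 as one block: (13-3+1)! × 3! = 39916800 × 6 = 239500800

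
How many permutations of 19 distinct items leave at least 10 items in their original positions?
Exactly j fixed points: C(19,j)·!(19-j); sum over j ≥ 10 (derangement numbers via !m = (m-1)·(!(m-1) + !(m-2)): !0..!9 = 1, 0, 1, 2, 9, 44, 265, 1854, 14833, 133496). Σ_{j=10}^{19} C(19,j)·!(19-j) = C(19,10)·!9 + C(19,11)·!8 + C(19,12)·!7 + C(19,13)·!6 + C(19,14)·!5 + C(19,15)·!4 + C(19,16)·!3 + C(19,17)·!2 + C(19,18)·!1 + C(19,19)·!0 = 92378·133496 + 75582·14833 + 50388·1854 + 27132·265 + 11628·44 + 3876·9 + 969·2 + 171·1 + 19·0 + 1·1 = 13554359252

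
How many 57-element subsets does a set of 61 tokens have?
C(61,57) = 61!/(57!×4!) = 521855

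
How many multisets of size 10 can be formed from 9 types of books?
C(10+9-1, 9-1) = C(18, 8) = 43758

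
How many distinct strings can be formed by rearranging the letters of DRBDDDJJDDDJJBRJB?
17! / (7! × 5! × 3! × 2!) = 49008960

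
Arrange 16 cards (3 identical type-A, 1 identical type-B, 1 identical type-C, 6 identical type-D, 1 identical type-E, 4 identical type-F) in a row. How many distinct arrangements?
16! / (3! × 1! × 1! × 6! × 1! × 4!) = 201801600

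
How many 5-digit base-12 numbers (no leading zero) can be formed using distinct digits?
First digit: 11 choices (nonzero). Then descending: 11 × 11 × 10 × 9 × 8 = 87120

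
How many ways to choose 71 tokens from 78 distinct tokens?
C(78,71) = 78!/(71!×7!) = 2641902120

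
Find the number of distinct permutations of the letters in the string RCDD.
4! / (1! × 1! × 2!) = 12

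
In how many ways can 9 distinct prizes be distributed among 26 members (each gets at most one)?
P(26,9) = 26!/(26-9)! = 1133836704000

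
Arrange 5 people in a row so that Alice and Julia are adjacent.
Treat as block: (5-1)! × 2! = 24 × 2 = 48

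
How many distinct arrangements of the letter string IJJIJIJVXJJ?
11! / (3! × 6! × 1! × 1!) = 9240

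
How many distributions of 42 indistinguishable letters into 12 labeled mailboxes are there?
C(42+12-1, 12-1) = C(53, 11) = 76223753060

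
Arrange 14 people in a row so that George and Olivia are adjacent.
Treat as block: (14-1)! × 2! = 6227020800 × 2 = 12454041600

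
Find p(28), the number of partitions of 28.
Pentagonal recurrence p(n) = p(n-1) + p(n-2) - p(n-5) - p(n-7) + p(n-12) + p(n-15) - ... gives p(0..27) = 1, 1, 2, 3, 5, 7, 11, 15, 22, 30, 42, 56, 77, 101, 135, 176, 231, 297, 385, 490, 627, 792, 1002, 1255, 1575, 1958, 2436, 3010. p(28) = p(27) + p(26) - p(23) - p(21) + p(16) + p(13) - p(6) - p(2) = 3010 + 2436 - 1255 - 792 + 231 + 101 - 11 - 2 = 3718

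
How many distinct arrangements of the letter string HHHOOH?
6! / (2! × 4!) = 15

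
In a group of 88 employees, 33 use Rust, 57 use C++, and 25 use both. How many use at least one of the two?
|A∪B| = |A| + |B| - |A∩B| = 33 + 57 - 25 = 65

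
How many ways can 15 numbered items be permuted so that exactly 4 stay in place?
Choose the 4 fixed points C(15,4) = 1365, derange the rest: !11 = Σ_{j=0}^{11} (-1)^j·11!/j! = 39916800 - 39916800 + 19958400 - 6652800 + 1663200 - 332640 + 55440 - 7920 + 990 - 110 + 11 - 1 = 14684570. Product = 1365 × 14684570 = 20044438050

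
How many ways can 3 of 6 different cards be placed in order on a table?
P(6,3) = 6!/(6-3)! = 120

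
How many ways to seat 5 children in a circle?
Circular: fix one position, arrange the rest. (5-1)! = 24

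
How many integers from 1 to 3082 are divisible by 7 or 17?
⌊3082/7⌋ + ⌊3082/17⌋ - ⌊3082/119⌋ = 440 + 181 - 25 = 596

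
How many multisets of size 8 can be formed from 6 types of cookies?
C(8+6-1, 6-1) = C(13, 5) = 1287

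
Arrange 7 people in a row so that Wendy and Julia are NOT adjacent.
Total - adjacent = 7! - (7-1)!×2 = 5040 - 1440 = 3600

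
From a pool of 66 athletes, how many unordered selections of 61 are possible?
C(66,61) = 66!/(61!×5!) = 8936928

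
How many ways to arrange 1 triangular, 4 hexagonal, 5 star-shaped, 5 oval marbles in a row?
15! / (1! × 4! × 5! × 5!) = 3783780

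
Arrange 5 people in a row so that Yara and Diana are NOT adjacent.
Total - adjacent = 5! - (5-1)!×2 = 120 - 48 = 72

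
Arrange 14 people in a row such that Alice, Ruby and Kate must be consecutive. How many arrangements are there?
Treat the 3 as one block: (14-3+1)! × 3! = 479001600 × 6 = 2874009600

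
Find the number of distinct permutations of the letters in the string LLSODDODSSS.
11! / (2! × 4! × 2! × 3!) = 69300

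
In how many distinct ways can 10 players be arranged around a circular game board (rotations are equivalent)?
Circular: fix one position, arrange the rest. (10-1)! = 362880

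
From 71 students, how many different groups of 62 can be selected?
C(71,62) = 71!/(62!×9!) = 74473879480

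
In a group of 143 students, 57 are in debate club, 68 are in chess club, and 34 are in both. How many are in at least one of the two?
|A∪B| = |A| + |B| - |A∩B| = 57 + 68 - 34 = 91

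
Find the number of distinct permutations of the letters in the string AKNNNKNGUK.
10! / (1! × 1! × 3! × 1! × 4!) = 25200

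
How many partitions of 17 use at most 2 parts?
By conjugation, equals partitions of 17 into parts ≤ 2. Let r_j(i) = number of partitions of i into parts ≤ j, for i = 0..17. r_1(i) = 1 for all i; r_j(i) = r_{j-1}(i) + r_j(i-j). Rows j = 2..2: ≤2: 1 1 2 2 3 3 4 4 5 5 6 6 7 7 8 8 9 9. r_2(17) = 9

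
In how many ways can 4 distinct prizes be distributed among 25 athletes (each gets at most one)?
P(25,4) = 25!/(25-4)! = 303600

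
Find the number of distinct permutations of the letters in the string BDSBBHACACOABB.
14! / (3! × 1! × 1! × 2! × 1! × 5! × 1!) = 60540480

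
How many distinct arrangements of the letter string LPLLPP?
6! / (3! × 3!) = 20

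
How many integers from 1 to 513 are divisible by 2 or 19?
⌊513/2⌋ + ⌊513/19⌋ - ⌊513/38⌋ = 256 + 27 - 13 = 270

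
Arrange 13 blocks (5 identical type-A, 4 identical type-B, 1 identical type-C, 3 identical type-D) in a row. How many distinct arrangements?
13! / (5! × 4! × 1! × 3!) = 360360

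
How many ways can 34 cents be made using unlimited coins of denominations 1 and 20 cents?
Coefficient of x^34 in 1/(1-x^1) · 1/(1-x^20). Use j coins of 20 for j = 0..⌊34/20⌋ = 1, the rest in 1s: 1 + 1 = 2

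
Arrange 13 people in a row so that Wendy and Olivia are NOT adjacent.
Total - adjacent = 13! - (13-1)!×2 = 6227020800 - 958003200 = 5269017600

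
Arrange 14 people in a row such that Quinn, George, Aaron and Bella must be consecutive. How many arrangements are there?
Treat the 4 as one block: (14-4+1)! × 4! = 39916800 × 24 = 958003200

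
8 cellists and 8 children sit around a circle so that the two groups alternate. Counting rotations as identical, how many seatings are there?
Fix one of the cellists: (8-1)! ways for the remaining cellists, × 8! ways for the children = 5040 × 40320 = 203212800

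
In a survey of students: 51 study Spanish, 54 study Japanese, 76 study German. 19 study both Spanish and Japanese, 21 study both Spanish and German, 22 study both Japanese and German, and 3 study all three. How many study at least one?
|A∪B∪C| = 51+54+76-19-21-22+3 = 122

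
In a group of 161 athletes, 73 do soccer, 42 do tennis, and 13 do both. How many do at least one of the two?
|A∪B| = |A| + |B| - |A∩B| = 73 + 42 - 13 = 102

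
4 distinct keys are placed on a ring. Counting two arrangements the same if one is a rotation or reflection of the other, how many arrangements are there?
(4-1)!/2 = 6/2 = 3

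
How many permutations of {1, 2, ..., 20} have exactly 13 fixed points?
Choose the 13 fixed points C(20,13) = 77520, derange the rest: !7 = Σ_{j=0}^{7} (-1)^j·7!/j! = 5040 - 5040 + 2520 - 840 + 210 - 42 + 7 - 1 = 1854. Product = 77520 × 1854 = 143722080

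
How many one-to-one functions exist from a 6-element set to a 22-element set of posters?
P(22,6) = 22!/(22-6)! = 53721360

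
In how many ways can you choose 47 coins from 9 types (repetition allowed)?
C(47+9-1, 9-1) = C(55, 8) = 1217566350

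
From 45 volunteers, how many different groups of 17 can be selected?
C(45,17) = 45!/(17!×28!) = 1103068603890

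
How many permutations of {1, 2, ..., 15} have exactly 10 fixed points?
Choose the 10 fixed points C(15,10) = 3003, derange the rest: !5 = Σ_{j=0}^{5} (-1)^j·5!/j! = 120 - 120 + 60 - 20 + 5 - 1 = 44. Product = 3003 × 44 = 132132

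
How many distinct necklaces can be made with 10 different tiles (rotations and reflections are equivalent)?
(10-1)!/2 = 362880/2 = 181440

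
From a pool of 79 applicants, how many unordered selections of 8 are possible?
C(79,8) = 79!/(8!×71!) = 26088783435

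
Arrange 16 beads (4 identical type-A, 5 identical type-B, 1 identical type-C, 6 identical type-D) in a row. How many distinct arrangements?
16! / (4! × 5! × 1! × 6!) = 10090080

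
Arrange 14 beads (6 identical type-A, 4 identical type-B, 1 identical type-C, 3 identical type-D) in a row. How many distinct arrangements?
14! / (6! × 4! × 1! × 3!) = 840840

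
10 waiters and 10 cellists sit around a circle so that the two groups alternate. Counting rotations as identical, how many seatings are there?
Fix one of the waiters: (10-1)! ways for the remaining waiters, × 10! ways for the cellists = 362880 × 3628800 = 1316818944000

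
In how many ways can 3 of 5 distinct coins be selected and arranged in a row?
P(5,3) = 5!/(5-3)! = 60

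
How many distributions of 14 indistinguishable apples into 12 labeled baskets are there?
C(14+12-1, 12-1) = C(25, 11) = 4457400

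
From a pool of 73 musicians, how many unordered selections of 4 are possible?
C(73,4) = 73!/(4!×69!) = 1088430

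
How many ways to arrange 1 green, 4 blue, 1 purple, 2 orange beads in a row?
8! / (1! × 4! × 1! × 2!) = 840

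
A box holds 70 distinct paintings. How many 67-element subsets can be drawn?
C(70,67) = 70!/(67!×3!) = 54740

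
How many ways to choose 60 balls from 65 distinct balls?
C(65,60) = 65!/(60!×5!) = 8259888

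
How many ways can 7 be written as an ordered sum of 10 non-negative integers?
C(7+10-1, 10-1) = C(16, 9) = 11440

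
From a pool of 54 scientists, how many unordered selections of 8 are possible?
C(54,8) = 54!/(8!×46!) = 1040465790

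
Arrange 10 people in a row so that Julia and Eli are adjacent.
Treat as block: (10-1)! × 2! = 362880 × 2 = 725760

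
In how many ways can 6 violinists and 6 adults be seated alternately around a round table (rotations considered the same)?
Fix one of the violinists: (6-1)! ways for the remaining violinists, × 6! ways for the adults = 120 × 720 = 86400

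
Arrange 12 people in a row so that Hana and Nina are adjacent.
Treat as block: (12-1)! × 2! = 39916800 × 2 = 79833600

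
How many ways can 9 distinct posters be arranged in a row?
9! = 362880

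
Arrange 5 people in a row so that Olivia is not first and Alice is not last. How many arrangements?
By inclusion-exclusion: 5! - 2×(5-1)! + (5-2)! = 120 - 48 + 6 = 78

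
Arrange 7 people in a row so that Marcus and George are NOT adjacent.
Total - adjacent = 7! - (7-1)!×2 = 5040 - 1440 = 3600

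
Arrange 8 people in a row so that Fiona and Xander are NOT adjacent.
Total - adjacent = 8! - (8-1)!×2 = 40320 - 10080 = 30240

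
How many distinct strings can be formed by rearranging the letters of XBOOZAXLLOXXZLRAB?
17! / (2! × 2! × 1! × 2! × 3! × 3! × 4!) = 51459408000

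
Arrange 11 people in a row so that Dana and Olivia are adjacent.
Treat as block: (11-1)! × 2! = 3628800 × 2 = 7257600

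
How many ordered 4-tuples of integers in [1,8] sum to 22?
Coefficient of x^22 in (x + x² + ... + x^8)^4. By inclusion-exclusion on dice exceeding 8: Σ_j (-1)^j C(4,j)·C(22-1-8j, 3) = C(4,0)·C(21,3) - C(4,1)·C(13,3) + C(4,2)·C(5,3) = 1·1330 - 4·286 + 6·10 = 246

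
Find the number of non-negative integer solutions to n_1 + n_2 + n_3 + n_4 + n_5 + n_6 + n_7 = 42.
C(42+7-1, 7-1) = C(48, 6) = 12271512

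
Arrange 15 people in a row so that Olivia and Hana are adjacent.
Treat as block: (15-1)! × 2! = 87178291200 × 2 = 174356582400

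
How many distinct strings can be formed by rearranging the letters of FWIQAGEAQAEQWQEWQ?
17! / (3! × 1! × 3! × 5! × 1! × 1! × 3!) = 13722508800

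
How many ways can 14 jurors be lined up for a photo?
14! = 87178291200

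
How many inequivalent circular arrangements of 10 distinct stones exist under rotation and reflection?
(10-1)!/2 = 362880/2 = 181440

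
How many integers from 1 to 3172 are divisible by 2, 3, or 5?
⌊3172/2⌋+⌊3172/3⌋+⌊3172/5⌋ - ⌊3172/6⌋-⌊3172/10⌋-⌊3172/15⌋ + ⌊3172/30⌋ = 1586+1057+634 - 528-317-211 + 105 = 2326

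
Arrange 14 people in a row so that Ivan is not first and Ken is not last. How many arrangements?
By inclusion-exclusion: 14! - 2×(14-1)! + (14-2)! = 87178291200 - 12454041600 + 479001600 = 75203251200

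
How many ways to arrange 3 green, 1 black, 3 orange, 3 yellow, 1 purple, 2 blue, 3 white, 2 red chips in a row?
18! / (3! × 1! × 3! × 3! × 1! × 2! × 3! × 2!) = 1235025792000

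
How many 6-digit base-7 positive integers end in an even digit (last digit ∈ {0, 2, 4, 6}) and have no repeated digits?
Last∈{0,2,4,6}. Last=0: 720. Last nonzero: 3×5×P(5,4) = 1800. Total = 2520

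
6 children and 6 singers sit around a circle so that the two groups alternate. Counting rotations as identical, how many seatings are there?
Fix one of the children: (6-1)! ways for the remaining children, × 6! ways for the singers = 120 × 720 = 86400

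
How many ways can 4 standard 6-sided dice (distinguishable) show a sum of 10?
Coefficient of x^10 in (x + x² + ... + x^6)^4. By inclusion-exclusion on dice exceeding 6: Σ_j (-1)^j C(4,j)·C(10-1-6j, 3) = C(4,0)·C(9,3) - C(4,1)·C(3,3) = 1·84 - 4·1 = 80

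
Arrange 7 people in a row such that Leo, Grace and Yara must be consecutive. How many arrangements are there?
Treat the 3 as one block: (7-3+1)! × 3! = 120 × 6 = 720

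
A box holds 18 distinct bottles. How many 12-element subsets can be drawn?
C(18,12) = 18!/(12!×6!) = 18564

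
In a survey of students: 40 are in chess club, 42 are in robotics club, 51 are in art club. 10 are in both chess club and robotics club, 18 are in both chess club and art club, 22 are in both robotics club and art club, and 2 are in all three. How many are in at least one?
|A∪B∪C| = 40+42+51-10-18-22+2 = 85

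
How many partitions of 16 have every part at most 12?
Let r_j(i) = number of partitions of i into parts ≤ j, for i = 0..16. r_1(i) = 1 for all i; r_j(i) = r_{j-1}(i) + r_j(i-j). Rows j = 2..12: ≤2: 1 1 2 2 3 3 4 4 5 5 6 6 7 7 8 8 9; ≤3: 1 1 2 3 4 5 7 8 10 12 14 16 19 21 24 27 30; ≤4: 1 1 2 3 5 6 9 11 15 18 23 27 34 39 47 54 64; ≤5: 1 1 2 3 5 7 10 13 18 23 30 37 47 57 70 84 101; ≤6: 1 1 2 3 5 7 11 14 20 26 35 44 58 71 90 110 136; ≤7: 1 1 2 3 5 7 11 15 21 28 38 49 65 82 105 131 164; ≤8: 1 1 2 3 5 7 11 15 22 29 40 52 70 89 116 146 186; ≤9: 1 1 2 3 5 7 11 15 22 30 41 54 73 94 123 157 201; ≤10: 1 1 2 3 5 7 11 15 22 30 42 55 75 97 128 164 212; ≤11: 1 1 2 3 5 7 11 15 22 30 42 56 76 99 131 169 219; ≤12: 1 1 2 3 5 7 11 15 22 30 42 56 77 100 133 172 224. r_12(16) = 224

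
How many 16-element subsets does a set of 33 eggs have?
C(33,16) = 33!/(16!×17!) = 1166803110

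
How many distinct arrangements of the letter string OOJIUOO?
7! / (4! × 1! × 1! × 1!) = 210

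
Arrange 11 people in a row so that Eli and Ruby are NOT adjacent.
Total - adjacent = 11! - (11-1)!×2 = 39916800 - 7257600 = 32659200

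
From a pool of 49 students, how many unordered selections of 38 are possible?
C(49,38) = 49!/(38!×11!) = 29135916264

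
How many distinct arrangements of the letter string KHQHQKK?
7! / (3! × 2! × 2!) = 210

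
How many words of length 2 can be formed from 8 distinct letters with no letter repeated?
P(8,2) = 8!/(8-2)! = 56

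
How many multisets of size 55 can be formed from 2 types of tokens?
C(55+2-1, 2-1) = C(56, 1) = 56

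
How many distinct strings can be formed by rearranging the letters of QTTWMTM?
7! / (1! × 2! × 3! × 1!) = 420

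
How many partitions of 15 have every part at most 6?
Let r_j(i) = number of partitions of i into parts ≤ j, for i = 0..15. r_1(i) = 1 for all i; r_j(i) = r_{j-1}(i) + r_j(i-j). Rows j = 2..6: ≤2: 1 1 2 2 3 3 4 4 5 5 6 6 7 7 8 8; ≤3: 1 1 2 3 4 5 7 8 10 12 14 16 19 21 24 27; ≤4: 1 1 2 3 5 6 9 11 15 18 23 27 34 39 47 54; ≤5: 1 1 2 3 5 7 10 13 18 23 30 37 47 57 70 84; ≤6: 1 1 2 3 5 7 11 14 20 26 35 44 58 71 90 110. r_6(15) = 110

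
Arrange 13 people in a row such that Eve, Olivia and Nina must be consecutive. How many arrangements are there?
Treat the 3 as one block: (13-3+1)! × 3! = 39916800 × 6 = 239500800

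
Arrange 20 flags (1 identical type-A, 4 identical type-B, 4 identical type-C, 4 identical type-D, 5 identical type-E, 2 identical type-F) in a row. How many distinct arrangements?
20! / (1! × 4! × 4! × 4! × 5! × 2!) = 733296564000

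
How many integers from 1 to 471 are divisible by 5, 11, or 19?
⌊471/5⌋+⌊471/11⌋+⌊471/19⌋ - ⌊471/55⌋-⌊471/95⌋-⌊471/209⌋ + ⌊471/1045⌋ = 94+42+24 - 8-4-2 + 0 = 146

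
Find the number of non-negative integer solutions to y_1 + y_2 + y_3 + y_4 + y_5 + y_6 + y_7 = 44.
C(44+7-1, 7-1) = C(50, 6) = 15890700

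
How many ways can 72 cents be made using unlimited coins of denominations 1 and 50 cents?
Coefficient of x^72 in 1/(1-x^1) · 1/(1-x^50). Use j coins of 50 for j = 0..⌊72/50⌋ = 1, the rest in 1s: 1 + 1 = 2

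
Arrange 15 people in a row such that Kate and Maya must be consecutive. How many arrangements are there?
Treat the 2 as one block: (15-2+1)! × 2! = 87178291200 × 2 = 174356582400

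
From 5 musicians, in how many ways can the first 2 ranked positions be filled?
P(5,2) = 5!/(5-2)! = 20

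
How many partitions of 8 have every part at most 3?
Let r_j(i) = number of partitions of i into parts ≤ j, for i = 0..8. r_1(i) = 1 for all i; r_j(i) = r_{j-1}(i) + r_j(i-j). Rows j = 2..3: ≤2: 1 1 2 2 3 3 4 4 5; ≤3: 1 1 2 3 4 5 7 8 10. r_3(8) = 10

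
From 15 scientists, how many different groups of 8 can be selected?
C(15,8) = 15!/(8!×7!) = 6435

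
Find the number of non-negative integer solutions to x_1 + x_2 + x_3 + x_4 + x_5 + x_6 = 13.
C(13+6-1, 6-1) = C(18, 5) = 8568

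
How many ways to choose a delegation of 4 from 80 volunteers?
C(80,4) = 80!/(4!×76!) = 1581580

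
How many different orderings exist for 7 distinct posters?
7! = 5040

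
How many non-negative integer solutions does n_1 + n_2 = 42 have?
C(42+2-1, 2-1) = C(43, 1) = 43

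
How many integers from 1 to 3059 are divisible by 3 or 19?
⌊3059/3⌋ + ⌊3059/19⌋ - ⌊3059/57⌋ = 1019 + 161 - 53 = 1127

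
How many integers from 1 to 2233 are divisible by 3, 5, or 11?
⌊2233/3⌋+⌊2233/5⌋+⌊2233/11⌋ - ⌊2233/15⌋-⌊2233/33⌋-⌊2233/55⌋ + ⌊2233/165⌋ = 744+446+203 - 148-67-40 + 13 = 1151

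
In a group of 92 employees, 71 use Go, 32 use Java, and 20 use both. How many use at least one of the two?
|A∪B| = |A| + |B| - |A∩B| = 71 + 32 - 20 = 83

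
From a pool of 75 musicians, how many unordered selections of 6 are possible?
C(75,6) = 75!/(6!×69!) = 201359550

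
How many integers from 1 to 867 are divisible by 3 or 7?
⌊867/3⌋ + ⌊867/7⌋ - ⌊867/21⌋ = 289 + 123 - 41 = 371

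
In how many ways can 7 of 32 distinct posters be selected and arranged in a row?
P(32,7) = 32!/(32-7)! = 16963914240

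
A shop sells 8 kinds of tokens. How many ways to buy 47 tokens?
C(47+8-1, 8-1) = C(54, 7) = 177100560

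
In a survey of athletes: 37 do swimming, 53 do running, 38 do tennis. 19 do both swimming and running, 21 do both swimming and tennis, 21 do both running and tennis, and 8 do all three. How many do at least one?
|A∪B∪C| = 37+53+38-19-21-21+8 = 75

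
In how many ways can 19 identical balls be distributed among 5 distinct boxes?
C(19+5-1, 5-1) = C(23, 4) = 8855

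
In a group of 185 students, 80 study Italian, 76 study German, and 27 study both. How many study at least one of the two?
|A∪B| = |A| + |B| - |A∩B| = 80 + 76 - 27 = 129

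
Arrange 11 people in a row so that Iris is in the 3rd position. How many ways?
Fix one position: (11-1)! = 3628800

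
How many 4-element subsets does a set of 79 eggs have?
C(79,4) = 79!/(4!×75!) = 1502501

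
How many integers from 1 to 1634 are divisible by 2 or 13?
⌊1634/2⌋ + ⌊1634/13⌋ - ⌊1634/26⌋ = 817 + 125 - 62 = 880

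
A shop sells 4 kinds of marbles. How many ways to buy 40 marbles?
C(40+4-1, 4-1) = C(43, 3) = 12341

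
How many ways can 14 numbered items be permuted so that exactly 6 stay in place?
Choose the 6 fixed points C(14,6) = 3003, derange the rest: !8 = Σ_{j=0}^{8} (-1)^j·8!/j! = 40320 - 40320 + 20160 - 6720 + 1680 - 336 + 56 - 8 + 1 = 14833. Product = 3003 × 14833 = 44543499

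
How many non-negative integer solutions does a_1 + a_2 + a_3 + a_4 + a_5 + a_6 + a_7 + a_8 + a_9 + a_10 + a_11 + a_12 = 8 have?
C(8+12-1, 12-1) = C(19, 11) = 75582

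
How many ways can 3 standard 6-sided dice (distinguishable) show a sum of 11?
Coefficient of x^11 in (x + x² + ... + x^6)^3. By inclusion-exclusion on dice exceeding 6: Σ_j (-1)^j C(3,j)·C(11-1-6j, 2) = C(3,0)·C(10,2) - C(3,1)·C(4,2) = 1·45 - 3·6 = 27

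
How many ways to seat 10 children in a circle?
Circular: fix one position, arrange the rest. (10-1)! = 362880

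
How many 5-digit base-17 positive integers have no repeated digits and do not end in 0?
Last digit: 16 nonzero choices. First digit: 15 (nonzero, ≠last). Middle 3: P(15,3) = 2730. Total = 655200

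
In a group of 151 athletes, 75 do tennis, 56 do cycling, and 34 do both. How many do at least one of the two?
|A∪B| = |A| + |B| - |A∩B| = 75 + 56 - 34 = 97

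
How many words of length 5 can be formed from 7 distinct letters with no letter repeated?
P(7,5) = 7!/(7-5)! = 2520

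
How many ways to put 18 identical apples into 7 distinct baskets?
C(18+7-1, 7-1) = C(24, 6) = 134596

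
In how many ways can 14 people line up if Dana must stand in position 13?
Fix one position: (14-1)! = 6227020800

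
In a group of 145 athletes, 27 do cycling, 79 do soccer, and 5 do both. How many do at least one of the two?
|A∪B| = |A| + |B| - |A∩B| = 27 + 79 - 5 = 101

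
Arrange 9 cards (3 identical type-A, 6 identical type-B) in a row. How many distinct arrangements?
9! / (3! × 6!) = 84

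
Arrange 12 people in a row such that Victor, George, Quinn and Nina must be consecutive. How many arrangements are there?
Treat the 4 as one block: (12-4+1)! × 4! = 362880 × 24 = 8709120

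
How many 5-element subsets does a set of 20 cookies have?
C(20,5) = 20!/(5!×15!) = 15504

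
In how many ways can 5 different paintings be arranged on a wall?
5! = 120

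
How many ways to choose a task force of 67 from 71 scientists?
C(71,67) = 71!/(67!×4!) = 971635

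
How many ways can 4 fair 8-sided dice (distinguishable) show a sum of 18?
Coefficient of x^18 in (x + x² + ... + x^8)^4. By inclusion-exclusion on dice exceeding 8: Σ_j (-1)^j C(4,j)·C(18-1-8j, 3) = C(4,0)·C(17,3) - C(4,1)·C(9,3) = 1·680 - 4·84 = 344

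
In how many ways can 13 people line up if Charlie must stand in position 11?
Fix one position: (13-1)! = 479001600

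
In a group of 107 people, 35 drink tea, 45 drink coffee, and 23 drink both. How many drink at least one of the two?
|A∪B| = |A| + |B| - |A∩B| = 35 + 45 - 23 = 57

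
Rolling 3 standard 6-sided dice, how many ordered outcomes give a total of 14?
Coefficient of x^14 in (x + x² + ... + x^6)^3. By inclusion-exclusion on dice exceeding 6: Σ_j (-1)^j C(3,j)·C(14-1-6j, 2) = C(3,0)·C(13,2) - C(3,1)·C(7,2) = 1·78 - 3·21 = 15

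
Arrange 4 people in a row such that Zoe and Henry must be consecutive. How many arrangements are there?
Treat the 2 as one block: (4-2+1)! × 2! = 6 × 2 = 12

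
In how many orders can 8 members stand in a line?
8! = 40320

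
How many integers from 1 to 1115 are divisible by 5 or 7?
⌊1115/5⌋ + ⌊1115/7⌋ - ⌊1115/35⌋ = 223 + 159 - 31 = 351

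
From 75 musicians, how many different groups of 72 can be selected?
C(75,72) = 75!/(72!×3!) = 67525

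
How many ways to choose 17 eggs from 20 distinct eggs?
C(20,17) = 20!/(17!×3!) = 1140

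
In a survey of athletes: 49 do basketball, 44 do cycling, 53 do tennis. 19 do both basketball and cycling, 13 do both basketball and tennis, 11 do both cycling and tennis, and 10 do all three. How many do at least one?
|A∪B∪C| = 49+44+53-19-13-11+10 = 113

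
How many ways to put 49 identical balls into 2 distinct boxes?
C(49+2-1, 2-1) = C(50, 1) = 50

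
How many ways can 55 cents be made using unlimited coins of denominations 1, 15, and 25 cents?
Coefficient of x^55 in 1/(1-x^1) · 1/(1-x^15) · 1/(1-x^25). Case on j = number of 25-cent coins (j = 0..2); remainder r = 55 - 25j is made from {1,15} in ⌊r/15⌋+1 ways. r = 55, 30, 5 → 4 + 3 + 1 = 8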